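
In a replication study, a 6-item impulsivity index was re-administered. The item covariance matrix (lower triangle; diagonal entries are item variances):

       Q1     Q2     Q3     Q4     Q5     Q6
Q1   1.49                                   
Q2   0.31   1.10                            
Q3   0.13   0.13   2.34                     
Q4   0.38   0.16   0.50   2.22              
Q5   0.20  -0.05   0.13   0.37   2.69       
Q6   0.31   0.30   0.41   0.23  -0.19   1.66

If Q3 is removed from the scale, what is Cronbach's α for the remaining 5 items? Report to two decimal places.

α = 0.38

Remaining items: Q1, Q2, Q4, Q5, Q6 (k = 5).
Σσᵢ² = 1.49 + 1.10 + 2.22 + 2.69 + 1.66 = 9.16
total variance = 9.16 + 2 × 2.02 = 13.20
α (item deleted) = (5/4)·(1 − 9.16/13.20) = 0.38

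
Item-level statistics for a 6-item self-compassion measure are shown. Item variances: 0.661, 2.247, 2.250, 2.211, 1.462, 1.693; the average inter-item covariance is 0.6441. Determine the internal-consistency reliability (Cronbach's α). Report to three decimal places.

ΣVar(i) = 0.661 + 2.247 + 2.250 + 2.211 + 1.462 + 1.693 = 10.524
Sum of the 15 distinct covariances = 15 × 0.6441 = 9.6615
Var(T) = ΣVar(i) + 2·Σcov = 10.524 + 2 × 9.6615 = 29.8470
α = (6/5)·(1 − 10.524/29.8470) = 0.777

α = 0.777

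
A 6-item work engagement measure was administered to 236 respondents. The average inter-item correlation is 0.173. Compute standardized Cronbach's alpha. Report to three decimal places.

standardized Cronbach's alpha = 0.557

Standardized α = k·r̄ / (1 + (k−1)·r̄) = 6 × 0.173 / (1 + 5 × 0.173)
  = 1.0380 / 1.8650 = 0.557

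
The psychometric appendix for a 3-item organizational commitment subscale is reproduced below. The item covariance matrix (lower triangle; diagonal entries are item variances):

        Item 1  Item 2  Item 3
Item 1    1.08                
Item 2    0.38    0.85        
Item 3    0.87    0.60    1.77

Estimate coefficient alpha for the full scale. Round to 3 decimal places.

α = 0.750

ΣVar(i) = 1.08 + 0.85 + 1.77 = 3.70
Sum of the distinct covariances = 1.85
Var(T) = 3.70 + 2 × 1.85 = 7.40
α = (k/(k−1))·(1 − ΣVar(i)/Var(T)) = (3/2)·(1 − 3.70/7.40) = 0.750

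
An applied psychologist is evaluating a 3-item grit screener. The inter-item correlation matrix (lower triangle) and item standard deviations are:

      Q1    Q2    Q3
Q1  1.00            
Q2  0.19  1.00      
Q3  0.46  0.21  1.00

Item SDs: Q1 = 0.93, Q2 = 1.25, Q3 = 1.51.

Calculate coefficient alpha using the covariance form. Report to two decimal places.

coefficient alpha = 0.52

Σσ²ᵢ = 0.93² + 1.25² + 1.51² = 4.7075
Covariances σ_ij = r_ij · s_i · s_j:
  σ(Q1,Q2) = 0.19 × 0.93 × 1.25 = 0.2209
  σ(Q1,Q3) = 0.46 × 0.93 × 1.51 = 0.6460
  σ(Q2,Q3) = 0.21 × 1.25 × 1.51 = 0.3964
σ²_T = Σσ²ᵢ + 2·Σσ_ij = 4.7075 + 2 × 1.2633 = 7.2341
α = (3/2)·(1 − 4.7075/7.2341) = 0.52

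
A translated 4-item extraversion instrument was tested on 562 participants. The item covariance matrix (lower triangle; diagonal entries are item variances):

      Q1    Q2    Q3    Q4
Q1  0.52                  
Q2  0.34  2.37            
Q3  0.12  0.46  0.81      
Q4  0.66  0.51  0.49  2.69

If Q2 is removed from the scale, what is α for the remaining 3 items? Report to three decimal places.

Remaining items: Q1, Q3, Q4 (k = 3).
sum of item variances = 0.52 + 0.81 + 2.69 = 4.02
total variance = 4.02 + 2 × 1.27 = 6.56
α (item deleted) = (3/2)·(1 − 4.02/6.56) = 0.581

α = 0.581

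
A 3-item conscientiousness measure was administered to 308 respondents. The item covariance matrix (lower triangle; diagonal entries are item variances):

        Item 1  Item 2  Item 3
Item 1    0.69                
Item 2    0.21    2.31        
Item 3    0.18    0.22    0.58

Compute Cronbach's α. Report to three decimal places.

sum of item variances = 0.69 + 2.31 + 0.58 = 3.58
Sum of the distinct covariances = 0.61
σ²_T = 3.58 + 2 × 0.61 = 4.80
α = (k/(k−1))·(1 − sum of item variances/σ²_T) = (3/2)·(1 − 3.58/4.80) = 0.381

α = 0.381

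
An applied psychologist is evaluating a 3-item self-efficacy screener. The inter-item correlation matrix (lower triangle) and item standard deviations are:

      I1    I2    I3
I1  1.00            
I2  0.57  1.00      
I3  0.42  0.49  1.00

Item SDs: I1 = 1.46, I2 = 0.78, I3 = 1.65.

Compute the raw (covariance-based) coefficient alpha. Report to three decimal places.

Σσ²ᵢ = 1.46² + 0.78² + 1.65² = 5.4625
Covariances σ_ij = r_ij · s_i · s_j:
  σ(I1,I2) = 0.57 × 1.46 × 0.78 = 0.6491
  σ(I1,I3) = 0.42 × 1.46 × 1.65 = 1.0118
  σ(I2,I3) = 0.49 × 0.78 × 1.65 = 0.6306
σ²_T = Σσ²ᵢ + 2·Σσ_ij = 5.4625 + 2 × 2.2915 = 10.0455
α = (3/2)·(1 − 5.4625/10.0455) = 0.684

coefficient alpha = 0.684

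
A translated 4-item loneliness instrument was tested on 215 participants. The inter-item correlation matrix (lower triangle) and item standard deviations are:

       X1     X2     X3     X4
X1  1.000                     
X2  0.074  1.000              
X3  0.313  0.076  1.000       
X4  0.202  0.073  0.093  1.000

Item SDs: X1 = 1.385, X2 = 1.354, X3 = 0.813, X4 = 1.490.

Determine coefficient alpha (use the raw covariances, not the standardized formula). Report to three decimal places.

α = 0.365

Σσ²ᵢ = 1.385² + 1.354² + 0.813² + 1.490² = 6.6326
Covariances σ_ij = r_ij · s_i · s_j:
  σ(X1,X2) = 0.074 × 1.385 × 1.354 = 0.1388
  σ(X1,X3) = 0.313 × 1.385 × 0.813 = 0.3524
  σ(X1,X4) = 0.202 × 1.385 × 1.490 = 0.4169
  σ(X2,X3) = 0.076 × 1.354 × 0.813 = 0.0837
  σ(X2,X4) = 0.073 × 1.354 × 1.490 = 0.1473
  σ(X3,X4) = 0.093 × 0.813 × 1.490 = 0.1127
σ²_T = Σσ²ᵢ + 2·Σσ_ij = 6.6326 + 2 × 1.2518 = 9.1362
α = (4/3)·(1 − 6.6326/9.1362) = 0.365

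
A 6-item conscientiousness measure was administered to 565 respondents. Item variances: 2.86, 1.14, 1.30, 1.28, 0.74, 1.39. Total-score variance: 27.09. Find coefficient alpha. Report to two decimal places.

α = 0.81

Σσ²ᵢ = 2.86 + 1.14 + 1.30 + 1.28 + 0.74 + 1.39 = 8.71
α = (k/(k−1))·(1 − Σσ²ᵢ/σ²_total) = (6/5)·(1 − 8.71/27.09) = 0.81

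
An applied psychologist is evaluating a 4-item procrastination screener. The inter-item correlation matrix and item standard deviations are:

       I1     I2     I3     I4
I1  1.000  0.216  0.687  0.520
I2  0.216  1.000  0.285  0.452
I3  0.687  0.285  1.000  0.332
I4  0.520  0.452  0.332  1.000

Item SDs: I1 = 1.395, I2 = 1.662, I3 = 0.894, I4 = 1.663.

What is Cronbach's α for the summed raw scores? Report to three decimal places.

Σσ²ᵢ = 1.395² + 1.662² + 0.894² + 1.663² = 8.2731
Covariances σ_ij = r_ij · s_i · s_j:
  σ(I1,I2) = 0.216 × 1.395 × 1.662 = 0.5008
  σ(I1,I3) = 0.687 × 1.395 × 0.894 = 0.8568
  σ(I1,I4) = 0.520 × 1.395 × 1.663 = 1.2063
  σ(I2,I3) = 0.285 × 1.662 × 0.894 = 0.4235
  σ(I2,I4) = 0.452 × 1.662 × 1.663 = 1.2493
  σ(I3,I4) = 0.332 × 0.894 × 1.663 = 0.4936
σ²_T = Σσ²ᵢ + 2·Σσ_ij = 8.2731 + 2 × 4.7303 = 17.7337
α = (4/3)·(1 − 8.2731/17.7337) = 0.711

Cronbach's α = 0.711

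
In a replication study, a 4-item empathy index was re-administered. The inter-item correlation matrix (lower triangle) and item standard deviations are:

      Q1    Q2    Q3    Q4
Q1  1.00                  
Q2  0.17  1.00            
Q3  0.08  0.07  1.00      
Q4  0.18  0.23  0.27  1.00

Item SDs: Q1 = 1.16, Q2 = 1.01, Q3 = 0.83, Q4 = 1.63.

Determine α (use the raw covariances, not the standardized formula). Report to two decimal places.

Σσ²ᵢ = 1.16² + 1.01² + 0.83² + 1.63² = 5.7115
Covariances σ_ij = r_ij · s_i · s_j:
  σ(Q1,Q2) = 0.17 × 1.16 × 1.01 = 0.1992
  σ(Q1,Q3) = 0.08 × 1.16 × 0.83 = 0.0770
  σ(Q1,Q4) = 0.18 × 1.16 × 1.63 = 0.3403
  σ(Q2,Q3) = 0.07 × 1.01 × 0.83 = 0.0587
  σ(Q2,Q4) = 0.23 × 1.01 × 1.63 = 0.3786
  σ(Q3,Q4) = 0.27 × 0.83 × 1.63 = 0.3653
σ²_T = Σσ²ᵢ + 2·Σσ_ij = 5.7115 + 2 × 1.4191 = 8.5497
α = (4/3)·(1 − 5.7115/8.5497) = 0.44

α = 0.44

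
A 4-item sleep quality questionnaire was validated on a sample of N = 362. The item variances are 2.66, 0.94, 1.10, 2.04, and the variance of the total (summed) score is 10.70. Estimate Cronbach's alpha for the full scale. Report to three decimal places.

Cronbach's alpha = 0.493

Σσᵢ² = 2.66 + 0.94 + 1.10 + 2.04 = 6.74
α = (k/(k−1))·(1 − Σσᵢ²/σ²_total) = (4/3)·(1 − 6.74/10.70) = 0.493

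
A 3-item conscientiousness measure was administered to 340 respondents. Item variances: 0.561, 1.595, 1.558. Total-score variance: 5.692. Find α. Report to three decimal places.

Σσᵢ² = 0.561 + 1.595 + 1.558 = 3.714
α = (k/(k−1))·(1 − Σσᵢ²/σ²_total) = (3/2)·(1 − 3.714/5.692) = 0.521

α = 0.521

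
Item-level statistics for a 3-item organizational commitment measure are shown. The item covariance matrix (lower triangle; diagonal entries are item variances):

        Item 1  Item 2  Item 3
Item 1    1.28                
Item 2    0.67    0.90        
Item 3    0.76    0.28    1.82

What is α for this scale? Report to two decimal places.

α = 0.69

Σσᵢ² = 1.28 + 0.90 + 1.82 = 4.00
Sum of the distinct covariances = 1.71
Var(T) = 4.00 + 2 × 1.71 = 7.42
α = (k/(k−1))·(1 − Σσᵢ²/Var(T)) = (3/2)·(1 − 4.00/7.42) = 0.69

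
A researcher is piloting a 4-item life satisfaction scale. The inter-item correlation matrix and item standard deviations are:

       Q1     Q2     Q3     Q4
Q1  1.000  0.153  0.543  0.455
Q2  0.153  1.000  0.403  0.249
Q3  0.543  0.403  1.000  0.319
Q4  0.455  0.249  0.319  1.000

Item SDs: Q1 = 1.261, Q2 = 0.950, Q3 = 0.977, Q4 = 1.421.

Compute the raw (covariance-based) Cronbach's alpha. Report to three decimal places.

Cronbach's alpha = 0.677

Σσ²ᵢ = 1.261² + 0.950² + 0.977² + 1.421² = 5.4664
Covariances σ_ij = r_ij · s_i · s_j:
  σ(Q1,Q2) = 0.153 × 1.261 × 0.950 = 0.1833
  σ(Q1,Q3) = 0.543 × 1.261 × 0.977 = 0.6690
  σ(Q1,Q4) = 0.455 × 1.261 × 1.421 = 0.8153
  σ(Q2,Q3) = 0.403 × 0.950 × 0.977 = 0.3740
  σ(Q2,Q4) = 0.249 × 0.950 × 1.421 = 0.3361
  σ(Q3,Q4) = 0.319 × 0.977 × 1.421 = 0.4429
σ²_T = Σσ²ᵢ + 2·Σσ_ij = 5.4664 + 2 × 2.8206 = 11.1076
α = (4/3)·(1 − 5.4664/11.1076) = 0.677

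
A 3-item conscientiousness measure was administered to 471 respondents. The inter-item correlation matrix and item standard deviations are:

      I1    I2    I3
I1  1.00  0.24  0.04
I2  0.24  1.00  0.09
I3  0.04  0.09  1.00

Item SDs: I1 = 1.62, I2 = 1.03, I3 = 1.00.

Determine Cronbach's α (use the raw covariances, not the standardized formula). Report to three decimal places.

Σσ²ᵢ = 1.62² + 1.03² + 1.00² = 4.6853
Covariances σ_ij = r_ij · s_i · s_j:
  σ(I1,I2) = 0.24 × 1.62 × 1.03 = 0.4005
  σ(I1,I3) = 0.04 × 1.62 × 1.00 = 0.0648
  σ(I2,I3) = 0.09 × 1.03 × 1.00 = 0.0927
σ²_T = Σσ²ᵢ + 2·Σσ_ij = 4.6853 + 2 × 0.5580 = 5.8013
α = (3/2)·(1 − 4.6853/5.8013) = 0.289

α = 0.289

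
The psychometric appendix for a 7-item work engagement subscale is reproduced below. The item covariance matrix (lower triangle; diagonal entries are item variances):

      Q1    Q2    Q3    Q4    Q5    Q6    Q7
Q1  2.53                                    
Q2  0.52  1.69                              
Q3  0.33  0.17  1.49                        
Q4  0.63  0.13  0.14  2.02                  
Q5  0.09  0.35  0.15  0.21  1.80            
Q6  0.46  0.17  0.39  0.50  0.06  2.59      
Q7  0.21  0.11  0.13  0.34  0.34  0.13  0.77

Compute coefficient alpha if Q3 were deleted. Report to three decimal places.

Remaining items: Q1, Q2, Q4, Q5, Q6, Q7 (k = 6).
sum of item variances = 2.53 + 1.69 + 2.02 + 1.80 + 2.59 + 0.77 = 11.40
total variance = 11.40 + 2 × 4.25 = 19.90
α (item deleted) = (6/5)·(1 − 11.40/19.90) = 0.513

α = 0.513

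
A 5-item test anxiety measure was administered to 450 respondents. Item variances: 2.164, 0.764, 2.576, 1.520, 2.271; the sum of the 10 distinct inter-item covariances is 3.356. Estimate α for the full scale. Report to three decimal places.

α = 0.524

Σσ²ᵢ = 2.164 + 0.764 + 2.576 + 1.520 + 2.271 = 9.295
Sum of distinct covariances = 3.356
Var(T) = Σσ²ᵢ + 2·Σcov = 9.295 + 2 × 3.356 = 16.007
α = (5/4)·(1 − 9.295/16.007) = 0.524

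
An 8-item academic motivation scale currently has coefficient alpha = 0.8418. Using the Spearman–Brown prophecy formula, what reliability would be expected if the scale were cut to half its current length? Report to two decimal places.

predicted reliability = 0.73

Length factor m = 1/2
α' = m·α / (1 − (1−m)·α)
   = 1/2 × 0.8418 / (1 − (1 − 1/2) × 0.8418)
   = 0.4209 / 0.5791 = 0.73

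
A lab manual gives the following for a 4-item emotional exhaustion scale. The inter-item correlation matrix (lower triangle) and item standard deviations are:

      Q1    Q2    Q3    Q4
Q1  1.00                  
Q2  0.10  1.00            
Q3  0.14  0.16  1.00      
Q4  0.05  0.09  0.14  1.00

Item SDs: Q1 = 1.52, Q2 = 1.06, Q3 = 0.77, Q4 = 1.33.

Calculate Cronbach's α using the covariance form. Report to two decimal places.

Σσ²ᵢ = 1.52² + 1.06² + 0.77² + 1.33² = 5.7958
Covariances σ_ij = r_ij · s_i · s_j:
  σ(Q1,Q2) = 0.10 × 1.52 × 1.06 = 0.1611
  σ(Q1,Q3) = 0.14 × 1.52 × 0.77 = 0.1639
  σ(Q1,Q4) = 0.05 × 1.52 × 1.33 = 0.1011
  σ(Q2,Q3) = 0.16 × 1.06 × 0.77 = 0.1306
  σ(Q2,Q4) = 0.09 × 1.06 × 1.33 = 0.1269
  σ(Q3,Q4) = 0.14 × 0.77 × 1.33 = 0.1434
σ²_T = Σσ²ᵢ + 2·Σσ_ij = 5.7958 + 2 × 0.8270 = 7.4498
α = (4/3)·(1 − 5.7958/7.4498) = 0.30

Cronbach's α = 0.30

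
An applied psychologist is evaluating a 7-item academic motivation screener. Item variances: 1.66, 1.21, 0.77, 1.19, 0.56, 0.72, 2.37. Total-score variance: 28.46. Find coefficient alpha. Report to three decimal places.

α = 0.819

Σσ²ᵢ = 1.66 + 1.21 + 0.77 + 1.19 + 0.56 + 0.72 + 2.37 = 8.48
α = (k/(k−1))·(1 − Σσ²ᵢ/Var(T)) = (7/6)·(1 − 8.48/28.46) = 0.819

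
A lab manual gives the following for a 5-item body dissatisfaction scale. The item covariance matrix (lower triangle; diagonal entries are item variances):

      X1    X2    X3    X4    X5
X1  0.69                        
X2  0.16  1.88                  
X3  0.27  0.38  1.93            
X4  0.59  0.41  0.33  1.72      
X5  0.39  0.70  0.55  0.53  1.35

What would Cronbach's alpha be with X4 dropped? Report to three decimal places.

Remaining items: X1, X2, X3, X5 (k = 4).
sum of item variances = 0.69 + 1.88 + 1.93 + 1.35 = 5.85
total variance = 5.85 + 2 × 2.45 = 10.75
α (item deleted) = (4/3)·(1 − 5.85/10.75) = 0.608

Cronbach's alpha = 0.608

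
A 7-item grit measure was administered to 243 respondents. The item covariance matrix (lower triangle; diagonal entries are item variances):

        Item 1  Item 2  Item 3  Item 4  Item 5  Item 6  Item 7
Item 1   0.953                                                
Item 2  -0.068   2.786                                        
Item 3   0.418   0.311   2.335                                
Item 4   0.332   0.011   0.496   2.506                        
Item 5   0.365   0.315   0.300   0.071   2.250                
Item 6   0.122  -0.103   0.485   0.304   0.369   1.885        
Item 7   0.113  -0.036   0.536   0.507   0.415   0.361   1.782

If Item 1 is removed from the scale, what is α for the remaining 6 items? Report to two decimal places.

Remaining items: Item 2, Item 3, Item 4, Item 5, Item 6, Item 7 (k = 6).
Σσᵢ² = 2.786 + 2.335 + 2.506 + 2.250 + 1.885 + 1.782 = 13.544
σ²_total = 13.544 + 2 × 4.342 = 22.228
α (item deleted) = (6/5)·(1 − 13.544/22.228) = 0.47

α = 0.47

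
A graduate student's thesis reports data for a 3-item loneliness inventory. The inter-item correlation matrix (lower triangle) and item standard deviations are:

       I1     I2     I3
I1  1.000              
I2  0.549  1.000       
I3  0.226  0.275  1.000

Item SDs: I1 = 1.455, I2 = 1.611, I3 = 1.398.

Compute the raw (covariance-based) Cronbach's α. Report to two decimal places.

Σσ²ᵢ = 1.455² + 1.611² + 1.398² = 6.6668
Covariances σ_ij = r_ij · s_i · s_j:
  σ(I1,I2) = 0.549 × 1.455 × 1.611 = 1.2869
  σ(I1,I3) = 0.226 × 1.455 × 1.398 = 0.4597
  σ(I2,I3) = 0.275 × 1.611 × 1.398 = 0.6193
σ²_T = Σσ²ᵢ + 2·Σσ_ij = 6.6668 + 2 × 2.3659 = 11.3986
α = (3/2)·(1 − 6.6668/11.3986) = 0.62

α = 0.62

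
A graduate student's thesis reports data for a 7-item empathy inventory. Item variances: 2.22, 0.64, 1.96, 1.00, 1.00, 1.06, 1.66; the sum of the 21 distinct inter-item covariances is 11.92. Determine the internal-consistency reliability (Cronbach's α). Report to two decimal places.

ΣVar(i) = 2.22 + 0.64 + 1.96 + 1.00 + 1.00 + 1.06 + 1.66 = 9.54
Sum of distinct covariances = 11.92
σ²_total = ΣVar(i) + 2·Σcov = 9.54 + 2 × 11.92 = 33.38
α = (7/6)·(1 − 9.54/33.38) = 0.83

Cronbach's α = 0.83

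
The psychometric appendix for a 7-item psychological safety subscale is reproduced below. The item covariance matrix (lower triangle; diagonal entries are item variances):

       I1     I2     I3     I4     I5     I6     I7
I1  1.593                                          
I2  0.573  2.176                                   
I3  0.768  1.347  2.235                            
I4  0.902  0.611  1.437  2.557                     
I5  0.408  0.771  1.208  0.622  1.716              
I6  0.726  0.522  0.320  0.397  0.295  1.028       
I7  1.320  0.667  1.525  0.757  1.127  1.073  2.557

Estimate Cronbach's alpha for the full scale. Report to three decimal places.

Cronbach's alpha = 0.834

ΣVar(i) = 1.593 + 2.176 + 2.235 + 2.557 + 1.716 + 1.028 + 2.557 = 13.862
Sum of the distinct covariances = 17.376
total variance = 13.862 + 2 × 17.376 = 48.614
α = (k/(k−1))·(1 − ΣVar(i)/total variance) = (7/6)·(1 − 13.862/48.614) = 0.834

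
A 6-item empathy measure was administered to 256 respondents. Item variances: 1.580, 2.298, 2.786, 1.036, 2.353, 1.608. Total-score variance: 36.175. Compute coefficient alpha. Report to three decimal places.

Σσ²ᵢ = 1.580 + 2.298 + 2.786 + 1.036 + 2.353 + 1.608 = 11.661
α = (k/(k−1))·(1 − Σσ²ᵢ/Var(T)) = (6/5)·(1 − 11.661/36.175) = 0.813

coefficient alpha = 0.813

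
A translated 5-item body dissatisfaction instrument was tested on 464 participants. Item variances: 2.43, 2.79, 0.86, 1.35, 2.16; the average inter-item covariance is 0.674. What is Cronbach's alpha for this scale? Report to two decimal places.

Cronbach's alpha = 0.73

Σσᵢ² = 2.43 + 2.79 + 0.86 + 1.35 + 2.16 = 9.59
Sum of the 10 distinct covariances = 10 × 0.674 = 6.740
Var(T) = Σσᵢ² + 2·Σcov = 9.59 + 2 × 6.740 = 23.070
α = (5/4)·(1 − 9.59/23.070) = 0.73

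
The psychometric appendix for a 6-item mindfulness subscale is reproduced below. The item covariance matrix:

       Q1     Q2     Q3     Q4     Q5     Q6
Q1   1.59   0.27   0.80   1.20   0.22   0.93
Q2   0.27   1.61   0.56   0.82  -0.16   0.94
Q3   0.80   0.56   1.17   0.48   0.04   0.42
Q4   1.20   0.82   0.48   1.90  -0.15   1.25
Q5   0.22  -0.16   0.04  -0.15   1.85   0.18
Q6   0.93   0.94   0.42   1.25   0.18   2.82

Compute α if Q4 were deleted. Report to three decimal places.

α = 0.602

Remaining items: Q1, Q2, Q3, Q5, Q6 (k = 5).
Σσᵢ² = 1.59 + 1.61 + 1.17 + 1.85 + 2.82 = 9.04
σ²_total = 9.04 + 2 × 4.20 = 17.44
α (item deleted) = (5/4)·(1 − 9.04/17.44) = 0.602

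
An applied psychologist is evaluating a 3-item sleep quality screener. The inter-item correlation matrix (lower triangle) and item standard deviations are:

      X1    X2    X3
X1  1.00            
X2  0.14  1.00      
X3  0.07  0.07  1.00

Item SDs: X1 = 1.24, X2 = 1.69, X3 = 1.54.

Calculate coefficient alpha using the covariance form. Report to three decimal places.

α = 0.229

Σσ²ᵢ = 1.24² + 1.69² + 1.54² = 6.7653
Covariances σ_ij = r_ij · s_i · s_j:
  σ(X1,X2) = 0.14 × 1.24 × 1.69 = 0.2934
  σ(X1,X3) = 0.07 × 1.24 × 1.54 = 0.1337
  σ(X2,X3) = 0.07 × 1.69 × 1.54 = 0.1822
σ²_T = Σσ²ᵢ + 2·Σσ_ij = 6.7653 + 2 × 0.6093 = 7.9839
α = (3/2)·(1 − 6.7653/7.9839) = 0.229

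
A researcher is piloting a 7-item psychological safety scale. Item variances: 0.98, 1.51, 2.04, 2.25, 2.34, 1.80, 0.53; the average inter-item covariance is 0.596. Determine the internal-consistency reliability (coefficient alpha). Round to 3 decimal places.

Σσᵢ² = 0.98 + 1.51 + 2.04 + 2.25 + 2.34 + 1.80 + 0.53 = 11.45
Sum of the 21 distinct covariances = 21 × 0.596 = 12.516
Var(T) = Σσᵢ² + 2·Σcov = 11.45 + 2 × 12.516 = 36.482
α = (7/6)·(1 − 11.45/36.482) = 0.801

coefficient alpha = 0.801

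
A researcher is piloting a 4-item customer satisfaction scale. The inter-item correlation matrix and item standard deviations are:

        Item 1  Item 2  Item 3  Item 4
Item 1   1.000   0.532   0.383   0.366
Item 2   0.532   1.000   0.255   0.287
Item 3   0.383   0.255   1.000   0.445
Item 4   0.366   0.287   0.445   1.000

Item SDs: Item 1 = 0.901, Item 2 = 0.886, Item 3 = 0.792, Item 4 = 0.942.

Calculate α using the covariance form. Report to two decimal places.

Σσ²ᵢ = 0.901² + 0.886² + 0.792² + 0.942² = 3.1114
Covariances σ_ij = r_ij · s_i · s_j:
  σ(Item 1,Item 2) = 0.532 × 0.901 × 0.886 = 0.4247
  σ(Item 1,Item 3) = 0.383 × 0.901 × 0.792 = 0.2733
  σ(Item 1,Item 4) = 0.366 × 0.901 × 0.942 = 0.3106
  σ(Item 2,Item 3) = 0.255 × 0.886 × 0.792 = 0.1789
  σ(Item 2,Item 4) = 0.287 × 0.886 × 0.942 = 0.2395
  σ(Item 3,Item 4) = 0.445 × 0.792 × 0.942 = 0.3320
σ²_T = Σσ²ᵢ + 2·Σσ_ij = 3.1114 + 2 × 1.7590 = 6.6294
α = (4/3)·(1 − 3.1114/6.6294) = 0.71

α = 0.71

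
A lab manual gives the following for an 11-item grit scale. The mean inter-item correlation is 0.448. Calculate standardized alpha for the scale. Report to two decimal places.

Standardized α = k·r̄ / (1 + (k−1)·r̄) = 11 × 0.448 / (1 + 10 × 0.448)
  = 4.9280 / 5.4800 = 0.90

standardized alpha = 0.90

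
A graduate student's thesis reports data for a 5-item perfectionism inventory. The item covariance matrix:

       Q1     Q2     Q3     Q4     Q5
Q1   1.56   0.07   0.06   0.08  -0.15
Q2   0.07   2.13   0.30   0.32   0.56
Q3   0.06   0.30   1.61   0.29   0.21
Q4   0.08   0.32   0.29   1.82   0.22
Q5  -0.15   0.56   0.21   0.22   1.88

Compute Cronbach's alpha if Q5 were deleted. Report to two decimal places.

α = 0.32

Remaining items: Q1, Q2, Q3, Q4 (k = 4).
Σσ²ᵢ = 1.56 + 2.13 + 1.61 + 1.82 = 7.12
σ²_T = 7.12 + 2 × 1.12 = 9.36
α (item deleted) = (4/3)·(1 − 7.12/9.36) = 0.32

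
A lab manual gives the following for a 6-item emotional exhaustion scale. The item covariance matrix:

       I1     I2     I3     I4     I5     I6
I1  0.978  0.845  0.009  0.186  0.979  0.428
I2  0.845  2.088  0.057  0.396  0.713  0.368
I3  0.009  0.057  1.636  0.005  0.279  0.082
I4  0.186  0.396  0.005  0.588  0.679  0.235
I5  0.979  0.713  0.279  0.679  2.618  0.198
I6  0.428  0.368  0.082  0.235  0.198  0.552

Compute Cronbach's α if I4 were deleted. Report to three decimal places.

Remaining items: I1, I2, I3, I5, I6 (k = 5).
sum of item variances = 0.978 + 2.088 + 1.636 + 2.618 + 0.552 = 7.872
σ²_T = 7.872 + 2 × 3.958 = 15.788
α (item deleted) = (5/4)·(1 − 7.872/15.788) = 0.627

α = 0.627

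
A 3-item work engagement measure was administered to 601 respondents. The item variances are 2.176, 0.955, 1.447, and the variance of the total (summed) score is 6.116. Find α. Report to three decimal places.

Σσ²ᵢ = 2.176 + 0.955 + 1.447 = 4.578
α = (k/(k−1))·(1 − Σσ²ᵢ/σ²_T) = (3/2)·(1 − 4.578/6.116) = 0.377

α = 0.377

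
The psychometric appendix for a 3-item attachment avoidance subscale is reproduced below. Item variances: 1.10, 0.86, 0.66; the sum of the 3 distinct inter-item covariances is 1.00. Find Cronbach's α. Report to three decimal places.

α = 0.649

sum of item variances = 1.10 + 0.86 + 0.66 = 2.62
Sum of distinct covariances = 1.00
σ²_T = sum of item variances + 2·Σcov = 2.62 + 2 × 1.00 = 4.62
α = (3/2)·(1 − 2.62/4.62) = 0.649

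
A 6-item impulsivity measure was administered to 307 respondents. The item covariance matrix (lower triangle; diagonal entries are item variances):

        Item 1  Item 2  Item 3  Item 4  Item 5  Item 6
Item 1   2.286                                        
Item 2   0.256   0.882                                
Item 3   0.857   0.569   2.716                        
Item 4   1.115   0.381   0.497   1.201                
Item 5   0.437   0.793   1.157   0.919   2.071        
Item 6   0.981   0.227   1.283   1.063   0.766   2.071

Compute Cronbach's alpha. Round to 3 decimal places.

α = 0.802

Σσᵢ² = 2.286 + 0.882 + 2.716 + 1.201 + 2.071 + 2.071 = 11.227
Sum of the distinct covariances = 11.301
total variance = 11.227 + 2 × 11.301 = 33.829
α = (k/(k−1))·(1 − Σσᵢ²/total variance) = (6/5)·(1 − 11.227/33.829) = 0.802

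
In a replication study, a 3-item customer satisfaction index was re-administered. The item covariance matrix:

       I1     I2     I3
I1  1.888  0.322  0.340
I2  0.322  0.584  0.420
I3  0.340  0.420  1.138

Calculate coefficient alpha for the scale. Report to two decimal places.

α = 0.56

Σσ²ᵢ = 1.888 + 0.584 + 1.138 = 3.610
Sum of the distinct covariances = 1.082
σ²_total = 3.610 + 2 × 1.082 = 5.774
α = (k/(k−1))·(1 − Σσ²ᵢ/σ²_total) = (3/2)·(1 − 3.610/5.774) = 0.56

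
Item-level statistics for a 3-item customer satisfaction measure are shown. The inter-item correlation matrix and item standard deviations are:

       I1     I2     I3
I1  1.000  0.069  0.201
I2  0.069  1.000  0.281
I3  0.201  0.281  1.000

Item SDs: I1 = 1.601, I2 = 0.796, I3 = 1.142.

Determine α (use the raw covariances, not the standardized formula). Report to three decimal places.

α = 0.360

Σσ²ᵢ = 1.601² + 0.796² + 1.142² = 4.5010
Covariances σ_ij = r_ij · s_i · s_j:
  σ(I1,I2) = 0.069 × 1.601 × 0.796 = 0.0879
  σ(I1,I3) = 0.201 × 1.601 × 1.142 = 0.3675
  σ(I2,I3) = 0.281 × 0.796 × 1.142 = 0.2554
σ²_T = Σσ²ᵢ + 2·Σσ_ij = 4.5010 + 2 × 0.7108 = 5.9226
α = (3/2)·(1 − 4.5010/5.9226) = 0.360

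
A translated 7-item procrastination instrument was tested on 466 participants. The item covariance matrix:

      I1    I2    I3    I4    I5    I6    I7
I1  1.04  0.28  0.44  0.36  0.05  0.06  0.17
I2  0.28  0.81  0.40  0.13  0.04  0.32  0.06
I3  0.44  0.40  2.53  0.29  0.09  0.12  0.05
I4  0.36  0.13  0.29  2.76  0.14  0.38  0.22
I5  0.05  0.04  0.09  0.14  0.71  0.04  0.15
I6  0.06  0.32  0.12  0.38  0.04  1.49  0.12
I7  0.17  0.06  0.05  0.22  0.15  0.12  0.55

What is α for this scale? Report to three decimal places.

α = 0.515

sum of item variances = 1.04 + 0.81 + 2.53 + 2.76 + 0.71 + 1.49 + 0.55 = 9.89
Σ_{i<j} σ_ij = 3.91
total variance = 9.89 + 2 × 3.91 = 17.71
α = (k/(k−1))·(1 − sum of item variances/total variance) = (7/6)·(1 − 9.89/17.71) = 0.515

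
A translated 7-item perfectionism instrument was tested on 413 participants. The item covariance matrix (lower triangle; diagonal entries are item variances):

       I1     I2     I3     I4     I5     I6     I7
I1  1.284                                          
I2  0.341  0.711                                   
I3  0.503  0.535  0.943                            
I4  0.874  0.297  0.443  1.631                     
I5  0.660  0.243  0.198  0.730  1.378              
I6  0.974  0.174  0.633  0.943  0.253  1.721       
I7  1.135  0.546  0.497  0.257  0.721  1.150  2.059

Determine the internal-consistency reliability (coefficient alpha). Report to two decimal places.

α = 0.83

ΣVar(i) = 1.284 + 0.711 + 0.943 + 1.631 + 1.378 + 1.721 + 2.059 = 9.727
Sum of off-diagonal covariances = 12.107
Var(T) = 9.727 + 2 × 12.107 = 33.941
α = (k/(k−1))·(1 − ΣVar(i)/Var(T)) = (7/6)·(1 − 9.727/33.941) = 0.83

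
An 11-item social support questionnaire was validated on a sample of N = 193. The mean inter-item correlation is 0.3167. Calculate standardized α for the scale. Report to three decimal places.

Standardized α = k·r̄ / (1 + (k−1)·r̄) = 11 × 0.3167 / (1 + 10 × 0.3167)
  = 3.4837 / 4.1670 = 0.836

standardized α = 0.836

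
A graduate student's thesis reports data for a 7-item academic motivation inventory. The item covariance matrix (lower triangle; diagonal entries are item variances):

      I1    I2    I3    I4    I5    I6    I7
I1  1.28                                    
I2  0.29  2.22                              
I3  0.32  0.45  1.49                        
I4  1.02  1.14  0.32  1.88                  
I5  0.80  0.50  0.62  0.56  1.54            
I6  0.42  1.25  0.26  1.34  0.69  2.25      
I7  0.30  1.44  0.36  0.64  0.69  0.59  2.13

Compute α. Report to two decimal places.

Σσᵢ² = 1.28 + 2.22 + 1.49 + 1.88 + 1.54 + 2.25 + 2.13 = 12.79
Σ_{i<j} σ_ij = 14.00
σ²_total = 12.79 + 2 × 14.00 = 40.79
α = (k/(k−1))·(1 − Σσᵢ²/σ²_total) = (7/6)·(1 − 12.79/40.79) = 0.80

α = 0.80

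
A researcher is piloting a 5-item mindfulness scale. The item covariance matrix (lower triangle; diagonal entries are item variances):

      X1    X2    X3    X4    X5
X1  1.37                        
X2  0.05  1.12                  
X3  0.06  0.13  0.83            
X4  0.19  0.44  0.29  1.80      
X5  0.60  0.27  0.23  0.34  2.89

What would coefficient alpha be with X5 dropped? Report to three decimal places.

Remaining items: X1, X2, X3, X4 (k = 4).
sum of item variances = 1.37 + 1.12 + 0.83 + 1.80 = 5.12
σ²_total = 5.12 + 2 × 1.16 = 7.44
α (item deleted) = (4/3)·(1 − 5.12/7.44) = 0.416

coefficient alpha = 0.416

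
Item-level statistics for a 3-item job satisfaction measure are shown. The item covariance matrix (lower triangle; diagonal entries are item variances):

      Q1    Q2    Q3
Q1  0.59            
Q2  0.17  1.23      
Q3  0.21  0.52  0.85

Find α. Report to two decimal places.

ΣVar(i) = 0.59 + 1.23 + 0.85 = 2.67
Sum of off-diagonal covariances = 0.90
total variance = 2.67 + 2 × 0.90 = 4.47
α = (k/(k−1))·(1 − ΣVar(i)/total variance) = (3/2)·(1 − 2.67/4.47) = 0.60

α = 0.60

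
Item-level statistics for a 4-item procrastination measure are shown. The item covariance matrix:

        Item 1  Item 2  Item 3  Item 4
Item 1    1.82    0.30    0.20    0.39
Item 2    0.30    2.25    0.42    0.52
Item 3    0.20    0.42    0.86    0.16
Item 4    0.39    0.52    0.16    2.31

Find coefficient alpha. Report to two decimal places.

coefficient alpha = 0.47

sum of item variances = 1.82 + 2.25 + 0.86 + 2.31 = 7.24
Sum of the distinct covariances = 1.99
σ²_total = 7.24 + 2 × 1.99 = 11.22
α = (k/(k−1))·(1 − sum of item variances/σ²_total) = (4/3)·(1 − 7.24/11.22) = 0.47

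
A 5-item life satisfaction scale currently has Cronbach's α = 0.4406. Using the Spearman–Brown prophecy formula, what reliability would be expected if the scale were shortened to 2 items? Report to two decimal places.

predicted reliability = 0.24

Length factor m = 2/5 = 0.4000
α' = m·α / (1 − (1−m)·α)
   = 2/5 × 0.4406 / (1 − (1 − 2/5) × 0.4406)
   = 0.1762 / 0.7356 = 0.24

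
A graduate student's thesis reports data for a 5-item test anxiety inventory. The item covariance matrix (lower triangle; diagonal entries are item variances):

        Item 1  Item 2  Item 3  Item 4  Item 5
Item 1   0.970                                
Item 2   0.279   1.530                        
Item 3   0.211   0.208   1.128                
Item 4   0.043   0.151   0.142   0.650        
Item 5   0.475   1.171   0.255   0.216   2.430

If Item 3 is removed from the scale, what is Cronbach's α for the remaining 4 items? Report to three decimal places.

α = 0.607

Remaining items: Item 1, Item 2, Item 4, Item 5 (k = 4).
Σσᵢ² = 0.970 + 1.530 + 0.650 + 2.430 = 5.580
σ²_T = 5.580 + 2 × 2.335 = 10.250
α (item deleted) = (4/3)·(1 − 5.580/10.250) = 0.607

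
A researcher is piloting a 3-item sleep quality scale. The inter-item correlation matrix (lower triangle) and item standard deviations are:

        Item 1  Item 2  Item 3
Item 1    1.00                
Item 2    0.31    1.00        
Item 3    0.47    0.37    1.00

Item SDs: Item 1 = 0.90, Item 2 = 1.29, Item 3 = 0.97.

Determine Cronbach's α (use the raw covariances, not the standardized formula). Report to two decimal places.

Σσ²ᵢ = 0.90² + 1.29² + 0.97² = 3.4150
Covariances σ_ij = r_ij · s_i · s_j:
  σ(Item 1,Item 2) = 0.31 × 0.90 × 1.29 = 0.3599
  σ(Item 1,Item 3) = 0.47 × 0.90 × 0.97 = 0.4103
  σ(Item 2,Item 3) = 0.37 × 1.29 × 0.97 = 0.4630
σ²_T = Σσ²ᵢ + 2·Σσ_ij = 3.4150 + 2 × 1.2332 = 5.8814
α = (3/2)·(1 − 3.4150/5.8814) = 0.63

α = 0.63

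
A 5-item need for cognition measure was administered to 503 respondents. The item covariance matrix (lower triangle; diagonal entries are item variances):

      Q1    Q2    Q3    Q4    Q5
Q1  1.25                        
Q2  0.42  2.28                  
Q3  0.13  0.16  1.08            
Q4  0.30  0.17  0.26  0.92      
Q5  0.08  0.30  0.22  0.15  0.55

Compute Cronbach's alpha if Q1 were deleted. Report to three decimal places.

Remaining items: Q2, Q3, Q4, Q5 (k = 4).
Σσ²ᵢ = 2.28 + 1.08 + 0.92 + 0.55 = 4.83
Var(T) = 4.83 + 2 × 1.26 = 7.35
α (item deleted) = (4/3)·(1 − 4.83/7.35) = 0.457

Cronbach's alpha = 0.457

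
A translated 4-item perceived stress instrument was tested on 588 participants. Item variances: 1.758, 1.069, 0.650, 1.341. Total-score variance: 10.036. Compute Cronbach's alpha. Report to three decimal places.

ΣVar(i) = 1.758 + 1.069 + 0.650 + 1.341 = 4.818
α = (k/(k−1))·(1 − ΣVar(i)/σ²_total) = (4/3)·(1 − 4.818/10.036) = 0.693

α = 0.693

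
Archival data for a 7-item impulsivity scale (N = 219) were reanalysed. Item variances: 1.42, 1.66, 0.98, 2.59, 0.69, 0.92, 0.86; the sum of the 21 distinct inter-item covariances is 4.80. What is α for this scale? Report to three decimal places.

Σσᵢ² = 1.42 + 1.66 + 0.98 + 2.59 + 0.69 + 0.92 + 0.86 = 9.12
Sum of distinct covariances = 4.80
total variance = Σσᵢ² + 2·Σcov = 9.12 + 2 × 4.80 = 18.72
α = (7/6)·(1 − 9.12/18.72) = 0.598

α = 0.598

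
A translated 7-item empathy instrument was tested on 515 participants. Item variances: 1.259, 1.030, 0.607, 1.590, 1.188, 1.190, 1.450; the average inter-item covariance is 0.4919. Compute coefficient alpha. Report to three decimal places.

coefficient alpha = 0.832

Σσᵢ² = 1.259 + 1.030 + 0.607 + 1.590 + 1.188 + 1.190 + 1.450 = 8.314
Sum of the 21 distinct covariances = 21 × 0.4919 = 10.3299
Var(T) = Σσᵢ² + 2·Σcov = 8.314 + 2 × 10.3299 = 28.9738
α = (7/6)·(1 − 8.314/28.9738) = 0.832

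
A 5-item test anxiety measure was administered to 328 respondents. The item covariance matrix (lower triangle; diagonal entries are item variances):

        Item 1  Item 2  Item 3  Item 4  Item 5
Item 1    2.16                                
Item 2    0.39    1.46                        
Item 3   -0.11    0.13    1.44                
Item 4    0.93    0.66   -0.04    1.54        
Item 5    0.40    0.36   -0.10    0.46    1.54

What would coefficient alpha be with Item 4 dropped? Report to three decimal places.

coefficient alpha = 0.326

Remaining items: Item 1, Item 2, Item 3, Item 5 (k = 4).
sum of item variances = 2.16 + 1.46 + 1.44 + 1.54 = 6.60
total variance = 6.60 + 2 × 1.07 = 8.74
α (item deleted) = (4/3)·(1 − 6.60/8.74) = 0.326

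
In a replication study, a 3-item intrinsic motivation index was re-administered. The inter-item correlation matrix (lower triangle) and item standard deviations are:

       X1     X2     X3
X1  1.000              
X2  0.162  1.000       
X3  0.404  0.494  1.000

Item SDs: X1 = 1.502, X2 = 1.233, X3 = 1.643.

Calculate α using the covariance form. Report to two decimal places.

α = 0.62

Σσ²ᵢ = 1.502² + 1.233² + 1.643² = 6.4757
Covariances σ_ij = r_ij · s_i · s_j:
  σ(X1,X2) = 0.162 × 1.502 × 1.233 = 0.3000
  σ(X1,X3) = 0.404 × 1.502 × 1.643 = 0.9970
  σ(X2,X3) = 0.494 × 1.233 × 1.643 = 1.0008
σ²_T = Σσ²ᵢ + 2·Σσ_ij = 6.4757 + 2 × 2.2978 = 11.0713
α = (3/2)·(1 − 6.4757/11.0713) = 0.62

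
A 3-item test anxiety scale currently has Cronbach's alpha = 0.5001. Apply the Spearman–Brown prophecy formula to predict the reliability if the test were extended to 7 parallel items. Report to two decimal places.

predicted reliability = 0.70

Length factor m = 7/3 = 2.3333
α' = m·α / (1 + (m−1)·α)
   = 7/3 × 0.5001 / (1 + (7/3 − 1) × 0.5001)
   = 1.1669 / 1.6668 = 0.70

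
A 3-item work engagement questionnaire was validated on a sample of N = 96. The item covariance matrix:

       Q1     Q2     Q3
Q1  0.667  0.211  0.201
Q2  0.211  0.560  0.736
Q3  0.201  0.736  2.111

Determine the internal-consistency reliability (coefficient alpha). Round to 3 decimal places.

α = 0.611

sum of item variances = 0.667 + 0.560 + 2.111 = 3.338
Σ_{i<j} σ_ij = 1.148
σ²_total = 3.338 + 2 × 1.148 = 5.634
α = (k/(k−1))·(1 − sum of item variances/σ²_total) = (3/2)·(1 − 3.338/5.634) = 0.611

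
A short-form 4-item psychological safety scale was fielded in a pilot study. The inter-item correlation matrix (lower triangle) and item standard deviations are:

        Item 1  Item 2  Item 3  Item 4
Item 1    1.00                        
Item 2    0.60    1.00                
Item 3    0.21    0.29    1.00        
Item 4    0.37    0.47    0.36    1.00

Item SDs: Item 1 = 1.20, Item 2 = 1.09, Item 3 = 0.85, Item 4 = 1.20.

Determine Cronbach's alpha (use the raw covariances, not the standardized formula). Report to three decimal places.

Σσ²ᵢ = 1.20² + 1.09² + 0.85² + 1.20² = 4.7906
Covariances σ_ij = r_ij · s_i · s_j:
  σ(Item 1,Item 2) = 0.60 × 1.20 × 1.09 = 0.7848
  σ(Item 1,Item 3) = 0.21 × 1.20 × 0.85 = 0.2142
  σ(Item 1,Item 4) = 0.37 × 1.20 × 1.20 = 0.5328
  σ(Item 2,Item 3) = 0.29 × 1.09 × 0.85 = 0.2687
  σ(Item 2,Item 4) = 0.47 × 1.09 × 1.20 = 0.6148
  σ(Item 3,Item 4) = 0.36 × 0.85 × 1.20 = 0.3672
σ²_T = Σσ²ᵢ + 2·Σσ_ij = 4.7906 + 2 × 2.7825 = 10.3556
α = (4/3)·(1 − 4.7906/10.3556) = 0.717

α = 0.717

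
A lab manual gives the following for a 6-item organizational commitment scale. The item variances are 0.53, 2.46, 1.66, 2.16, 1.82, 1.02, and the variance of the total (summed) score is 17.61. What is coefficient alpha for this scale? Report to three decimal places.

Σσ²ᵢ = 0.53 + 2.46 + 1.66 + 2.16 + 1.82 + 1.02 = 9.65
α = (k/(k−1))·(1 − Σσ²ᵢ/Var(T)) = (6/5)·(1 − 9.65/17.61) = 0.542

coefficient alpha = 0.542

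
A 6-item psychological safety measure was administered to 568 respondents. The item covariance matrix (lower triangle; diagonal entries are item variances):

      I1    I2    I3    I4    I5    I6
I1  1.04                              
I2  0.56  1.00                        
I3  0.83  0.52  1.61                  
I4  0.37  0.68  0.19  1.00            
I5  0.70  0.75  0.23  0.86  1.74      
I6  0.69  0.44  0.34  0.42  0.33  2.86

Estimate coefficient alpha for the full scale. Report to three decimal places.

ΣVar(i) = 1.04 + 1.00 + 1.61 + 1.00 + 1.74 + 2.86 = 9.25
Sum of the distinct covariances = 7.91
σ²_T = 9.25 + 2 × 7.91 = 25.07
α = (k/(k−1))·(1 − ΣVar(i)/σ²_T) = (6/5)·(1 − 9.25/25.07) = 0.757

coefficient alpha = 0.757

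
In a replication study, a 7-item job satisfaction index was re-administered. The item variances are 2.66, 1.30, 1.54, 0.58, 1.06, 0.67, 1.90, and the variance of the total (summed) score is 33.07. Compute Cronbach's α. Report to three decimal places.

sum of item variances = 2.66 + 1.30 + 1.54 + 0.58 + 1.06 + 0.67 + 1.90 = 9.71
α = (k/(k−1))·(1 − sum of item variances/total variance) = (7/6)·(1 − 9.71/33.07) = 0.824

α = 0.824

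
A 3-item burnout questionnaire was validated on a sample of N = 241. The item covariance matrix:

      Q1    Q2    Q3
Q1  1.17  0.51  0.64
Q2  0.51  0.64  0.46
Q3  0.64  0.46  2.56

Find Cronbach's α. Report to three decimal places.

Σσᵢ² = 1.17 + 0.64 + 2.56 = 4.37
Σ_{i<j} σ_ij = 1.61
σ²_T = 4.37 + 2 × 1.61 = 7.59
α = (k/(k−1))·(1 − Σσᵢ²/σ²_T) = (3/2)·(1 − 4.37/7.59) = 0.636

Cronbach's α = 0.636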